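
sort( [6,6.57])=[6,6.57]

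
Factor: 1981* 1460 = 2892260 = 2^2 * 5^1 *7^1*73^1*283^1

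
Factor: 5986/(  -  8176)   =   - 41/56 = - 2^ (- 3 )*7^(-1 )*41^1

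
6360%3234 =3126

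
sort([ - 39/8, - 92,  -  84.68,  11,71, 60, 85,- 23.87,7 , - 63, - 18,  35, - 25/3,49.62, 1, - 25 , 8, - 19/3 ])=[-92,-84.68, - 63, - 25, - 23.87, - 18, - 25/3,-19/3, - 39/8, 1, 7, 8,11,35,49.62,60, 71,85 ] 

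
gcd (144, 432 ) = 144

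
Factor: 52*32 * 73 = 121472= 2^7*13^1 * 73^1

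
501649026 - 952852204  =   - 451203178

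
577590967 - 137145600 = 440445367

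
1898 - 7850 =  - 5952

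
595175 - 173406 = 421769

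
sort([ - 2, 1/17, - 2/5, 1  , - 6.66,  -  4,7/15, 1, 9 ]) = [ - 6.66,-4,-2,-2/5,1/17, 7/15,1,  1,9]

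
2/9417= 2/9417 = 0.00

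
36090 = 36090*1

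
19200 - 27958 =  - 8758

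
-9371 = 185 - 9556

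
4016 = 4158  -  142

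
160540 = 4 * 40135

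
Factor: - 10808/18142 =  - 2^2*7^1 * 47^( - 1)= -  28/47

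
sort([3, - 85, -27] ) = [ - 85, - 27, 3 ] 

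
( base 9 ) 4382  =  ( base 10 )3233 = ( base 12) 1A55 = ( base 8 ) 6241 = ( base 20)81D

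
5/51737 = 5/51737 = 0.00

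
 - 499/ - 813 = 499/813= 0.61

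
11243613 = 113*99501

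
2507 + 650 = 3157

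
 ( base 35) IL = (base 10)651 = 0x28b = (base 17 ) 245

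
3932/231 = 3932/231  =  17.02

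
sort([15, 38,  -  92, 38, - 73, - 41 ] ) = [ - 92, - 73 , - 41,  15,38,38]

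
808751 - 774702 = 34049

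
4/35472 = 1/8868= 0.00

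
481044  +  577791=1058835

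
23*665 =15295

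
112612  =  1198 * 94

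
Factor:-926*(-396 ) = 366696 = 2^3*3^2*11^1*463^1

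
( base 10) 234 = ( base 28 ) 8a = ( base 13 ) 150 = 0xea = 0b11101010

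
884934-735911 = 149023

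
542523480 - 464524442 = 77999038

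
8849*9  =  79641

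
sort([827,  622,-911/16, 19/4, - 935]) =[-935 , - 911/16,19/4 , 622,827]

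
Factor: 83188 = 2^2*  7^1 * 2971^1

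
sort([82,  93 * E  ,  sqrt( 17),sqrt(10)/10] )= [ sqrt(10) /10,sqrt(17),82,93*E ] 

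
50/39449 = 50/39449  =  0.00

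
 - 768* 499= - 383232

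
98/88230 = 49/44115 = 0.00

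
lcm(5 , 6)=30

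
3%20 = 3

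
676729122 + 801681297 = 1478410419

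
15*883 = 13245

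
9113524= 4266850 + 4846674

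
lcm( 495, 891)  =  4455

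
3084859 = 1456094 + 1628765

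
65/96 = 65/96  =  0.68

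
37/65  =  37/65 = 0.57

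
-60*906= - 54360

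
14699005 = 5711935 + 8987070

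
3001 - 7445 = -4444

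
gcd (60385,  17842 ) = 1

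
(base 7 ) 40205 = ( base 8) 22753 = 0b10010111101011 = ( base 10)9707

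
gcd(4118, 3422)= 58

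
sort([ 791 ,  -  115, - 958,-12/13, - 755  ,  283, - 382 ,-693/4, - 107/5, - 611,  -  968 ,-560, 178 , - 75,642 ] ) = [ - 968, -958, - 755, - 611, - 560,  -  382, - 693/4, - 115,-75, - 107/5, - 12/13, 178 , 283,642,791 ]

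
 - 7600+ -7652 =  - 15252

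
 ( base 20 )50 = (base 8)144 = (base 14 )72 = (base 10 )100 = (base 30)3a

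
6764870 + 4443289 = 11208159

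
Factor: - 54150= - 2^1 * 3^1 * 5^2*19^2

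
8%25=8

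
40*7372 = 294880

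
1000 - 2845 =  - 1845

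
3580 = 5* 716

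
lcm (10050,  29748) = 743700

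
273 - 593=-320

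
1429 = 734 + 695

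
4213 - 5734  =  -1521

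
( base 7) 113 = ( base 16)3b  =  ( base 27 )25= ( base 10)59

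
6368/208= 30+8/13=30.62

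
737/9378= 737/9378=   0.08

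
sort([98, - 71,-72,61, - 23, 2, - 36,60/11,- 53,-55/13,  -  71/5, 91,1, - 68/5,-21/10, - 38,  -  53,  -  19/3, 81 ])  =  [ - 72, - 71, - 53, - 53, -38,-36  , - 23,-71/5,  -  68/5, - 19/3, - 55/13, - 21/10, 1 , 2,60/11,61,81 , 91, 98 ]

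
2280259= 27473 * 83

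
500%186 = 128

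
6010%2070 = 1870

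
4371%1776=819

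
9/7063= 9/7063 = 0.00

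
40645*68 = 2763860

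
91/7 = 13 = 13.00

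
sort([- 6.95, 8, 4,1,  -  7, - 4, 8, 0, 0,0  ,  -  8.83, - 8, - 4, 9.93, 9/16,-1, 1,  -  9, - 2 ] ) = [ - 9, - 8.83,-8  , - 7 ,- 6.95,- 4  , - 4, - 2, - 1, 0,0, 0, 9/16, 1, 1,4,8,  8,9.93 ] 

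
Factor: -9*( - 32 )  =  2^5*3^2 = 288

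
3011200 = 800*3764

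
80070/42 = 1906 + 3/7 =1906.43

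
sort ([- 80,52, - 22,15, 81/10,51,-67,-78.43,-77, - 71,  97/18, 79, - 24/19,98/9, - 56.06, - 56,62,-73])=[ - 80, - 78.43,-77,-73, - 71,-67, - 56.06, - 56,- 22, -24/19,97/18, 81/10,98/9,15,51,52,  62,79]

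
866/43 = 866/43 = 20.14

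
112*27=3024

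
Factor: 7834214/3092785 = 2^1*5^ (  -  1 )*23^1*73^1*359^( - 1 )*1723^(-1 )*2333^1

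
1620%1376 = 244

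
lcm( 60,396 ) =1980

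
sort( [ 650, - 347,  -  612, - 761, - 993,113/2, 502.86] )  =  [- 993,  -  761, - 612,-347,  113/2, 502.86, 650] 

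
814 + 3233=4047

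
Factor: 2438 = 2^1 * 23^1*53^1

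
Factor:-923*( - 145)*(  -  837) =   -  112019895= - 3^3 *5^1*13^1*29^1*31^1*71^1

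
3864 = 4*966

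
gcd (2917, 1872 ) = 1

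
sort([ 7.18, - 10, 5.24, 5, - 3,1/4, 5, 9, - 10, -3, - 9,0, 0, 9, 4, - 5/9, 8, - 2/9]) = [ - 10,-10, - 9, - 3,  -  3,- 5/9,-2/9,0, 0 , 1/4,4,5,5,  5.24, 7.18, 8, 9 , 9] 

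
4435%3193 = 1242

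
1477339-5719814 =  - 4242475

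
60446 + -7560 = 52886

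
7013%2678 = 1657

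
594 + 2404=2998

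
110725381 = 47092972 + 63632409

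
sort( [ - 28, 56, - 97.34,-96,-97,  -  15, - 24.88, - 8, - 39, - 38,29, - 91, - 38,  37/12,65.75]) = [ - 97.34, - 97,-96 , - 91, - 39, - 38, - 38, - 28, - 24.88, -15 , - 8,  37/12, 29,56,  65.75 ]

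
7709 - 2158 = 5551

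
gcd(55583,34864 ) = 1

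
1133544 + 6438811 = 7572355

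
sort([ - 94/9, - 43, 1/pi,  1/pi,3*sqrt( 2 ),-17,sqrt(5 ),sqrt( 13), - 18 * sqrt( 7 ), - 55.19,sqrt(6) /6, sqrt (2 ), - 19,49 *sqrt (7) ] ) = [  -  55.19,  -  18 * sqrt( 7), -43, - 19, - 17,  -  94/9,1/pi,1/pi,  sqrt( 6 ) /6,sqrt (2 ),sqrt( 5),sqrt( 13),3 * sqrt ( 2 ),49 * sqrt(7 )]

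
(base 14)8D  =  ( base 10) 125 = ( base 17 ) 76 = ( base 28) 4d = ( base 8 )175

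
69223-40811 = 28412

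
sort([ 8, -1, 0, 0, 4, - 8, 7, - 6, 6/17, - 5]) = [ - 8, - 6, - 5, - 1,0, 0,6/17,4,7, 8] 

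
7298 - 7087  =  211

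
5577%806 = 741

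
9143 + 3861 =13004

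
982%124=114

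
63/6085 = 63/6085 = 0.01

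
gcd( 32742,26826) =102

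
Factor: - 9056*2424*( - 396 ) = 8692890624 = 2^10*3^3*11^1*101^1 * 283^1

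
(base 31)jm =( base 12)42B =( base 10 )611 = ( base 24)11b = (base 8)1143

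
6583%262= 33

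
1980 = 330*6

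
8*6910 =55280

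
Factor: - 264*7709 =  - 2^3 * 3^1 *11^1*13^1  *593^1 = - 2035176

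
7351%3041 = 1269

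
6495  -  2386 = 4109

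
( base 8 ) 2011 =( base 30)14D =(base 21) 274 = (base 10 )1033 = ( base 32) 109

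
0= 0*77426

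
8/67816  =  1/8477 = 0.00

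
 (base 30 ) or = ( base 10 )747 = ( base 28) qj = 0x2EB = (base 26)12j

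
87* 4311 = 375057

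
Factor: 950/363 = 2^1*3^( - 1)*5^2*11^( - 2 )*19^1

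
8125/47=172 + 41/47= 172.87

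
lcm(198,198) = 198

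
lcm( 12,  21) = 84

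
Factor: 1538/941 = 2^1* 769^1*941^(-1) 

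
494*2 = 988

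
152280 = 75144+77136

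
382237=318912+63325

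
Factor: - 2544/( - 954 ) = 2^3*3^( - 1 )=   8/3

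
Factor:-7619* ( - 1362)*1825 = 18938167350 = 2^1*3^1*5^2 * 19^1*73^1*227^1 * 401^1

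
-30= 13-43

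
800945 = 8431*95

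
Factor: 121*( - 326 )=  - 2^1*11^2 * 163^1= -  39446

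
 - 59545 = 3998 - 63543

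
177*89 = 15753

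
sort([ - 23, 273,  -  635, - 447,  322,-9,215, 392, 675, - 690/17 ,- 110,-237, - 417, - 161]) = [ - 635, - 447 , - 417,  -  237, - 161,- 110,-690/17, - 23 ,  -  9,215, 273,322 , 392, 675]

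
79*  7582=598978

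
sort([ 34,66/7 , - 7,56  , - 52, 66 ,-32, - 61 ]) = [-61, - 52 ,  -  32, - 7, 66/7,34 , 56, 66]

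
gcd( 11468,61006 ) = 94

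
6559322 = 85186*77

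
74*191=14134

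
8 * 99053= 792424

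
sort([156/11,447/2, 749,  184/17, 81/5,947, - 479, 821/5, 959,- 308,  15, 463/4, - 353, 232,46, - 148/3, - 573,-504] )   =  [  -  573, - 504, - 479, - 353, - 308 , - 148/3,184/17,156/11,15,81/5, 46, 463/4, 821/5 , 447/2,  232, 749,947 , 959]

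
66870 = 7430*9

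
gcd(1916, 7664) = 1916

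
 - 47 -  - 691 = 644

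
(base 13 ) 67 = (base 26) 37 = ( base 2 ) 1010101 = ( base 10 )85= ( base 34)2H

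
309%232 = 77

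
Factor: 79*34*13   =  34918 = 2^1 * 13^1 * 17^1*79^1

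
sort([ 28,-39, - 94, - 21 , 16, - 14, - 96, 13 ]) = [ - 96,-94, -39, - 21, - 14,13,16,  28]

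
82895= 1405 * 59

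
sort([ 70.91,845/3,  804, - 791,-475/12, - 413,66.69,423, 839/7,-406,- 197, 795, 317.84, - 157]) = [ - 791,  -  413, - 406,-197,-157  , - 475/12,66.69, 70.91, 839/7 , 845/3, 317.84, 423, 795 , 804]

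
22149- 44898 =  - 22749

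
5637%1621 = 774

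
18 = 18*1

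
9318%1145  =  158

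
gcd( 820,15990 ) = 410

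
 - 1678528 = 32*(-52454)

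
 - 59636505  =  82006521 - 141643026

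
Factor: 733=733^1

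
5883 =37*159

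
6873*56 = 384888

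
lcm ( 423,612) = 28764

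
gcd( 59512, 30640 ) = 8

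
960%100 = 60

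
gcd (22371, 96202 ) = 1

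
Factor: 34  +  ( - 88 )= - 2^1*3^3 = - 54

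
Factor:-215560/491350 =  - 2^2*5^( - 1)* 17^1*31^( - 1)=- 68/155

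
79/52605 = 79/52605 = 0.00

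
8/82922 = 4/41461=0.00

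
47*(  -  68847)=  - 3235809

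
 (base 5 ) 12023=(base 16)378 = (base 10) 888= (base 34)Q4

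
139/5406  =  139/5406 = 0.03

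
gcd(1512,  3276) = 252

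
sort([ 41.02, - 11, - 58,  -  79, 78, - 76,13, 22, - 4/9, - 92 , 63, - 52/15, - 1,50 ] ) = [ - 92, - 79, - 76, - 58, - 11, - 52/15, - 1, - 4/9, 13, 22, 41.02,  50, 63,78 ]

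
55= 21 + 34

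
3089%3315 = 3089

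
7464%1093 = 906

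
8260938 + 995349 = 9256287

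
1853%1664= 189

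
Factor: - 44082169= - 44082169^1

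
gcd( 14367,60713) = 1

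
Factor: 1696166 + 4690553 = 6386719^1 = 6386719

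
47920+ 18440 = 66360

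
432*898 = 387936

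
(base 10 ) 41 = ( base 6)105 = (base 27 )1e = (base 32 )19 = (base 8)51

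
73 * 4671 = 340983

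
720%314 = 92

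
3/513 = 1/171 = 0.01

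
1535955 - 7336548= - 5800593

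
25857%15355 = 10502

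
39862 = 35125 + 4737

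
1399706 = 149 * 9394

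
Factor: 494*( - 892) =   -  440648 = - 2^3*13^1*19^1*223^1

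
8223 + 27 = 8250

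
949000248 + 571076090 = 1520076338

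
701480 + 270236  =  971716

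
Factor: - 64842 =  - 2^1*3^1*101^1*107^1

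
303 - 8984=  - 8681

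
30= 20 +10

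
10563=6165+4398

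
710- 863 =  - 153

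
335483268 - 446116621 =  - 110633353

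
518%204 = 110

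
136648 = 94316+42332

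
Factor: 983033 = 101^1*9733^1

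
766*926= 709316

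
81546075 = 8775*9293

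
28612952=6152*4651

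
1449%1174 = 275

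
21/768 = 7/256 = 0.03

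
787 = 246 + 541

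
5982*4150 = 24825300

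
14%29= 14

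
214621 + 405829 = 620450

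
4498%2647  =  1851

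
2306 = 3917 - 1611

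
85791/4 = 21447 + 3/4=21447.75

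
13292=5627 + 7665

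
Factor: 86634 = 2^1*3^2*4813^1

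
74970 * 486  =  36435420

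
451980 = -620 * (-729 )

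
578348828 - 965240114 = -386891286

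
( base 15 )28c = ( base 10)582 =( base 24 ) 106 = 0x246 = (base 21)16F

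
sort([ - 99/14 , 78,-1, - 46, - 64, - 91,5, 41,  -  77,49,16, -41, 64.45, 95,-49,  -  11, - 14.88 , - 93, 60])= [ - 93, - 91, - 77, - 64, - 49,-46, - 41, - 14.88,  -  11, - 99/14, - 1, 5,  16, 41, 49, 60,64.45,78,  95 ]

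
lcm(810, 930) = 25110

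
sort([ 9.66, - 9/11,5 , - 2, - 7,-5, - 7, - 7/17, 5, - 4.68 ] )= [ - 7, - 7, - 5,-4.68, - 2 ,-9/11, - 7/17 , 5,5, 9.66]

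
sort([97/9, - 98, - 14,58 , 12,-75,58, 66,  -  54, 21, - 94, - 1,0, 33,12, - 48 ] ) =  [ - 98,-94, - 75, - 54,-48  , - 14, - 1,0,97/9,12,12,21,33, 58,58,  66] 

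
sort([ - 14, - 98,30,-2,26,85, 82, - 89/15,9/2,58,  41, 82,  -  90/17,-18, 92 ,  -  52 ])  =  [-98, - 52,  -  18,  -  14,-89/15,-90/17, - 2,9/2,26, 30,  41,58,82 , 82, 85, 92 ]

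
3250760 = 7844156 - 4593396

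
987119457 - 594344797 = 392774660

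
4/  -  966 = -2/483 = - 0.00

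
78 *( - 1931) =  - 150618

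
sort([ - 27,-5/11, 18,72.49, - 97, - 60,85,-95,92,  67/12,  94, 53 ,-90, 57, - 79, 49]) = [  -  97,-95, - 90, - 79, - 60, -27,-5/11, 67/12,18 , 49,53,57,  72.49, 85, 92, 94 ]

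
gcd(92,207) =23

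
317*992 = 314464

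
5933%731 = 85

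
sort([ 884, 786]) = [786,884 ]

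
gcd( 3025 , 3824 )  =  1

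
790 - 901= - 111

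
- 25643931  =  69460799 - 95104730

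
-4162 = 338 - 4500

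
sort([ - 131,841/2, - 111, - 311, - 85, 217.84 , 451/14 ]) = [ - 311, - 131, - 111, - 85, 451/14,  217.84,841/2 ]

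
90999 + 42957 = 133956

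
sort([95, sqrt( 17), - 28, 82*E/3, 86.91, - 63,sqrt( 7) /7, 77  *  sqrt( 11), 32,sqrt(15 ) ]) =[ - 63, - 28,sqrt( 7 )/7,sqrt (15),sqrt( 17),32 , 82*E/3, 86.91, 95, 77*sqrt( 11 ) ] 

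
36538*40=1461520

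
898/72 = 449/36 = 12.47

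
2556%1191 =174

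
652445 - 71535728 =- 70883283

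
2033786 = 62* 32803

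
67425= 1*67425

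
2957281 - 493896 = 2463385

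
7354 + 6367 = 13721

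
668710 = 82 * 8155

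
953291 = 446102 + 507189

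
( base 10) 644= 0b1010000100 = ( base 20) 1c4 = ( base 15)2ce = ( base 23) 150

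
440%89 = 84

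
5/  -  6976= - 1  +  6971/6976= - 0.00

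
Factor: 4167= 3^2*463^1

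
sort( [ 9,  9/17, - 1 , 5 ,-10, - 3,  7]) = [ - 10,-3, - 1,9/17,5,7,9]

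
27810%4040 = 3570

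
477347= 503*949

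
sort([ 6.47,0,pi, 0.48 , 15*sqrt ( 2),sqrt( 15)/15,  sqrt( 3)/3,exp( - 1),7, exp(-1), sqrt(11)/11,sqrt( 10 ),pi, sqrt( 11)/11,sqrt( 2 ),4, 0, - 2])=[ - 2, 0, 0,sqrt( 15)/15,sqrt (11 )/11,sqrt( 11 )/11,exp( - 1), exp( - 1 ),0.48, sqrt( 3 ) /3, sqrt(2 ), pi,pi,sqrt( 10 ),4, 6.47 , 7, 15 * sqrt( 2)]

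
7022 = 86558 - 79536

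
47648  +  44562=92210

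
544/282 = 1 + 131/141 = 1.93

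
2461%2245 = 216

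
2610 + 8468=11078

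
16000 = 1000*16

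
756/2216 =189/554 =0.34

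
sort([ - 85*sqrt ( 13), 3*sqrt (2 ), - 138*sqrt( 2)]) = [ - 85*sqrt( 13),- 138*sqrt(2 )  ,  3*sqrt( 2) ] 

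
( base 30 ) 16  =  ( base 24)1c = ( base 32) 14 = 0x24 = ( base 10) 36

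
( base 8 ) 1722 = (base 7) 2565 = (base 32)ui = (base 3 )1100020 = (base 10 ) 978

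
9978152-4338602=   5639550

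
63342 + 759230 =822572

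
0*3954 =0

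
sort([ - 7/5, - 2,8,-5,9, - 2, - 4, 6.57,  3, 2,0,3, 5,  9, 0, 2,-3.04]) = [- 5, - 4, - 3.04, - 2, - 2, - 7/5,  0 , 0,2 , 2, 3,3, 5, 6.57,8,9 , 9 ] 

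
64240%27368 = 9504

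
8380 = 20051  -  11671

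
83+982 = 1065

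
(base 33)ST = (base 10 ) 953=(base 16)3B9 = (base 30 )11N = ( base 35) r8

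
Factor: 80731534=2^1*13^1*29^1*107071^1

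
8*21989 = 175912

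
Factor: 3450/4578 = 575/763  =  5^2*7^( - 1 )*23^1*109^( - 1)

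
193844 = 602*322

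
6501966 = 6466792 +35174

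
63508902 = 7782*8161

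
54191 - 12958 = 41233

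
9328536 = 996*9366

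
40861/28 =1459 + 9/28  =  1459.32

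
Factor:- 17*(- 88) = 1496 = 2^3*11^1 * 17^1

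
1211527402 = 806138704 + 405388698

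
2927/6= 487 +5/6 = 487.83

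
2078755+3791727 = 5870482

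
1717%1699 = 18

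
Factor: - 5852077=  - 7^1*11^1 *76001^1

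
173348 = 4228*41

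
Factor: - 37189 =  - 37189^1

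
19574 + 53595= 73169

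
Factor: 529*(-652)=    - 344908=-2^2*23^2*163^1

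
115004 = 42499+72505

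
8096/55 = 736/5 = 147.20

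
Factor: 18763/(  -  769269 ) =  - 3^(-1 )*29^1 * 647^1 * 256423^( - 1) 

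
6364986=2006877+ 4358109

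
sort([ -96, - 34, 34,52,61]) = [  -  96, - 34, 34 , 52, 61]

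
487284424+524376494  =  1011660918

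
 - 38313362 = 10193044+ - 48506406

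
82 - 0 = 82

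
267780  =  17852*15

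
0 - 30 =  - 30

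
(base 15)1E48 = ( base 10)6593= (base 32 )6e1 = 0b1100111000001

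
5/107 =5/107 = 0.05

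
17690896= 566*31256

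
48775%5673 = 3391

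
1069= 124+945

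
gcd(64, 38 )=2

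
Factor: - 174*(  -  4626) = 2^2*3^3*29^1*257^1 = 804924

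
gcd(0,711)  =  711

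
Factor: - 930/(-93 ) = 2^1 * 5^1 = 10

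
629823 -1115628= - 485805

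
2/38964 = 1/19482 =0.00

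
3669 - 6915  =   - 3246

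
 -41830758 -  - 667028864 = 625198106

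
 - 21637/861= - 26 + 107/123 = - 25.13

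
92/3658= 46/1829 = 0.03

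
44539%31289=13250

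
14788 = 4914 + 9874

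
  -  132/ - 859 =132/859 = 0.15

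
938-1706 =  - 768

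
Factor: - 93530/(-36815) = 2^1*37^(  -  1 )*47^1 = 94/37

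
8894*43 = 382442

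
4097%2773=1324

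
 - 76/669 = -1 + 593/669 = -0.11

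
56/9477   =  56/9477 = 0.01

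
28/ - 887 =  - 1 + 859/887 = - 0.03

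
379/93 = 379/93 =4.08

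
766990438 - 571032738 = 195957700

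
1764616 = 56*31511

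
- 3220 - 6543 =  - 9763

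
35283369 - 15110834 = 20172535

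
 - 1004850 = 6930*(-145)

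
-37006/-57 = 37006/57 = 649.23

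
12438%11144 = 1294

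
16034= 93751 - 77717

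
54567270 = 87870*621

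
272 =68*4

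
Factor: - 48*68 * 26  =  -84864=- 2^7 *3^1*13^1*17^1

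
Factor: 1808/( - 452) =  - 4 = - 2^2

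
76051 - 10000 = 66051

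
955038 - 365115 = 589923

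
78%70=8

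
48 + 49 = 97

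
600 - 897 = - 297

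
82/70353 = 82/70353 = 0.00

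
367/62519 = 367/62519 = 0.01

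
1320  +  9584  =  10904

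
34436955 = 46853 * 735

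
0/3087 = 0 = 0.00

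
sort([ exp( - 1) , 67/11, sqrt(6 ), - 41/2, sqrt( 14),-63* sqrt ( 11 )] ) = [ - 63*sqrt( 11 ),-41/2,exp( - 1), sqrt (6 ),sqrt ( 14), 67/11] 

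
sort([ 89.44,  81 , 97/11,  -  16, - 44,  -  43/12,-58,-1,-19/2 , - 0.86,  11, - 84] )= [-84, - 58, - 44, - 16, - 19/2, - 43/12,-1,-0.86 , 97/11 , 11,81,89.44] 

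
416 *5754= 2393664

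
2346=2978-632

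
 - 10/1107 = - 10/1107 = -0.01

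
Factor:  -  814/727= -2^1*11^1*37^1*727^( - 1 ) 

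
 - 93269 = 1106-94375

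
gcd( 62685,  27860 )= 6965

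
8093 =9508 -1415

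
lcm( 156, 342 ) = 8892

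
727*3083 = 2241341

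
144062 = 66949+77113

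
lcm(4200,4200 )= 4200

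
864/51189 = 288/17063 = 0.02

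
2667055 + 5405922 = 8072977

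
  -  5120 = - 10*512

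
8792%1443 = 134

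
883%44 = 3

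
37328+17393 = 54721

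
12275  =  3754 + 8521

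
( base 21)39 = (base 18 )40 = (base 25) 2M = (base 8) 110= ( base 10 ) 72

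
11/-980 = - 11/980 = - 0.01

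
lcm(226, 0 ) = 0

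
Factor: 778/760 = 389/380 = 2^(- 2)*5^(  -  1 )*19^ ( - 1 )*389^1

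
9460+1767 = 11227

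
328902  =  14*23493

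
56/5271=8/753 = 0.01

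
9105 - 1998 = 7107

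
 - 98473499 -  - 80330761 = -18142738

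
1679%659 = 361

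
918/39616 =459/19808 =0.02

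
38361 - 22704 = 15657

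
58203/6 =19401/2 = 9700.50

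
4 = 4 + 0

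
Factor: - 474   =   - 2^1*3^1*79^1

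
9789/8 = 1223 + 5/8=1223.62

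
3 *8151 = 24453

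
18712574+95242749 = 113955323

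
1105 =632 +473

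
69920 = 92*760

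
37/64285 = 37/64285 =0.00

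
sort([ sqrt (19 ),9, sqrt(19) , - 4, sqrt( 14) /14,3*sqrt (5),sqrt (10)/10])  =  [ - 4 , sqrt(14)/14, sqrt(10)/10, sqrt(19),sqrt( 19), 3*sqrt(5), 9]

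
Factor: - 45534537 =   -  3^2*101^1*50093^1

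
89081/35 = 89081/35=2545.17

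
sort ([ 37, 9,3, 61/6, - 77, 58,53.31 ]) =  [ - 77,  3,9,61/6, 37,53.31,58]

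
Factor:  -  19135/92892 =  - 2^( - 2)*3^( - 1 )*5^1*43^1*89^1*7741^( - 1)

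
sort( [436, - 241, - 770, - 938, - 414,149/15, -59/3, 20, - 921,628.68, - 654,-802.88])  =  [ - 938, - 921, - 802.88, - 770, - 654, - 414, - 241, -59/3 , 149/15 , 20, 436,628.68]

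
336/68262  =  56/11377 = 0.00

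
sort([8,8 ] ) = [8,8 ]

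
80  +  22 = 102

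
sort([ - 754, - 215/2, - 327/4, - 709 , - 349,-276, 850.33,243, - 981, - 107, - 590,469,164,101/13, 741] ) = [ - 981, - 754, - 709,-590 ,  -  349, - 276, - 215/2, - 107, - 327/4, 101/13 , 164,243,469,741, 850.33]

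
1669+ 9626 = 11295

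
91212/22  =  4146 = 4146.00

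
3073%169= 31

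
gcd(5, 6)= 1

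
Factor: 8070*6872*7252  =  402174454080 = 2^6*3^1*5^1*7^2*37^1 * 269^1*859^1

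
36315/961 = 36315/961  =  37.79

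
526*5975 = 3142850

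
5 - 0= 5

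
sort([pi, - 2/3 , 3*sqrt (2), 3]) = [ - 2/3,3,  pi,3*sqrt( 2) ]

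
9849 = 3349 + 6500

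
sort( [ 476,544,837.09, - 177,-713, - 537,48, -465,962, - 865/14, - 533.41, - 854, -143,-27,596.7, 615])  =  [ -854, - 713, - 537, - 533.41, - 465, - 177, - 143,-865/14,  -  27, 48,476  ,  544,596.7, 615, 837.09 , 962]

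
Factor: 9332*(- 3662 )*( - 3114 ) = 106417163376 = 2^4*3^2*173^1*1831^1*2333^1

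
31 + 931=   962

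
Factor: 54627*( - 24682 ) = -1348303614 = - 2^1*3^1*7^1*41^1*43^1*131^1*139^1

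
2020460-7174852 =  - 5154392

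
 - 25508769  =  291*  ( - 87659)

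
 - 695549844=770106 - 696319950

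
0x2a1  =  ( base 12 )481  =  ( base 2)1010100001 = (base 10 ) 673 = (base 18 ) 217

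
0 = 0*(- 5252)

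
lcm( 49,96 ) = 4704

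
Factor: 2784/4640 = 3/5 = 3^1*5^(  -  1 ) 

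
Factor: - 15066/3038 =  - 3^5*7^( -2 )=-243/49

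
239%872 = 239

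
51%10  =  1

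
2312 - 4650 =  - 2338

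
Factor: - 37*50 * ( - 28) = 2^3*5^2*  7^1*37^1 = 51800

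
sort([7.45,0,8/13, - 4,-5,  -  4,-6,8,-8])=[ -8, - 6,-5 , - 4, - 4,0, 8/13,7.45,8]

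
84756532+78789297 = 163545829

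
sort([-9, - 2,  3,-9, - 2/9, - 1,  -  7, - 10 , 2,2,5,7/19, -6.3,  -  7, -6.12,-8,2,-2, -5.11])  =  [ - 10, - 9, - 9, - 8, - 7, - 7, - 6.3, - 6.12, - 5.11, - 2, - 2,-1,-2/9,7/19, 2 , 2, 2,3,5]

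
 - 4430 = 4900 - 9330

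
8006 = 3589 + 4417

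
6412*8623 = 55290676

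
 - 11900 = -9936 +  - 1964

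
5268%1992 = 1284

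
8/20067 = 8/20067 = 0.00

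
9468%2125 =968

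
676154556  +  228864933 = 905019489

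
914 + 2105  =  3019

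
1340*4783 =6409220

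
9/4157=9/4157 = 0.00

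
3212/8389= 3212/8389 = 0.38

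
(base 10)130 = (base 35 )3P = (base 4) 2002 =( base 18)74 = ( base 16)82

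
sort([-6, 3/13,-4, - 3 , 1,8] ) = [ - 6,-4, -3, 3/13,1,  8] 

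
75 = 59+16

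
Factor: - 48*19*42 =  - 2^5*3^2 *7^1*19^1  =  -  38304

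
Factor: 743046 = 2^1*3^1 * 59^1 * 2099^1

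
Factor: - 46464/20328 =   -  2^4* 7^( - 1) = -16/7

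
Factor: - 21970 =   -  2^1 * 5^1*13^3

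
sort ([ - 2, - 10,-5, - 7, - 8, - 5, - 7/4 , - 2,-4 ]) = [ - 10,  -  8,-7 , - 5, - 5, -4 , - 2 , - 2 , - 7/4]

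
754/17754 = 377/8877 =0.04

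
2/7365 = 2/7365  =  0.00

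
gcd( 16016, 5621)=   77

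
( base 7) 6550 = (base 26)3bo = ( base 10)2338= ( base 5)33323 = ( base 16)922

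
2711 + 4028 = 6739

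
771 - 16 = 755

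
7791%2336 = 783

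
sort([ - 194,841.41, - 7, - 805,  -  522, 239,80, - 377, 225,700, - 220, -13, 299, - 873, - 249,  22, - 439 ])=[ - 873, - 805, - 522, - 439, - 377, - 249, - 220, - 194 , - 13, - 7,22,80,225,239,299, 700 , 841.41 ]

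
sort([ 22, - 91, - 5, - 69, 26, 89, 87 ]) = [-91 , - 69, - 5, 22, 26, 87, 89 ] 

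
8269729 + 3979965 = 12249694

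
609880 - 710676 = -100796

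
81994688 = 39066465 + 42928223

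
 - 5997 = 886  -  6883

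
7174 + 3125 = 10299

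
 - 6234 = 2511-8745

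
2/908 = 1/454=0.00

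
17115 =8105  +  9010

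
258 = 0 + 258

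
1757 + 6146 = 7903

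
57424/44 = 14356/11 = 1305.09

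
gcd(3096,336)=24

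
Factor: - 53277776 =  - 2^4*3329861^1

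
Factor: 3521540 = 2^2*5^1 * 11^1*16007^1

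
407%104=95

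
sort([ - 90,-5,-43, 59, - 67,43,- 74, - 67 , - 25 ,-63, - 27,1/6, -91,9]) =[-91, - 90,-74, - 67, - 67,-63, - 43,  -  27, - 25, - 5, 1/6,9,43,59] 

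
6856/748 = 1714/187 = 9.17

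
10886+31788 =42674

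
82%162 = 82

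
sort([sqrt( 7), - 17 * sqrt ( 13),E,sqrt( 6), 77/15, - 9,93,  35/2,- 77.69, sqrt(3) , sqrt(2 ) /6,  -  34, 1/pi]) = [ - 77.69, - 17 * sqrt ( 13),-34 ,-9, sqrt(2)/6, 1/pi  ,  sqrt( 3),sqrt(6),sqrt( 7 ),E,77/15,35/2, 93] 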